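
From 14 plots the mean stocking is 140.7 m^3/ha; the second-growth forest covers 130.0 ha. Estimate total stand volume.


Formula: Total Volume = Mean Volume per ha * Total Area
Total Volume = 140.7 m^3/ha * 130.0 ha
Total Volume = 18291 m^3

18291


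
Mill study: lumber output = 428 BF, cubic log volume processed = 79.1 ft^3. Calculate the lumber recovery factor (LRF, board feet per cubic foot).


Formula: LRF = Lumber Output (BF) / Log Input (ft^3)
LRF = 428 BF / 79.1 ft^3
LRF = 5.41 BF/ft^3

5.41


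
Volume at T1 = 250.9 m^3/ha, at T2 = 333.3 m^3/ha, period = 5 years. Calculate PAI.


Formula: PAI = (V_T2 - V_T1) / (T2 - T1)
Volume increment = 333.3 - 250.9 = 82.4 m^3/ha
PAI = 82.4 / 5 = 16.48 m^3/ha/year

16.48


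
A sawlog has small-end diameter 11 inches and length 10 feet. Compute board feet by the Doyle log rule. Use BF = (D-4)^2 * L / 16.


Doyle: BF = (D - 4)^2 * L / 16
Adjusted diameter = 11 - 4 = 7 in
(D-4)^2 = 7^2 = 49
BF = 49 * 10 / 16 = 31 BF

31


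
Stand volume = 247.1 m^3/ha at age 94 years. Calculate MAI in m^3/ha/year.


Formula: MAI = Total Volume / Stand Age
MAI = 247.1 m^3/ha / 94 years
MAI = 2.63 m^3/ha/year

2.63


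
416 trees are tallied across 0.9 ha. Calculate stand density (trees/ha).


Formula: Stand Density = N_trees / Area_ha
Density = 416 trees / 0.9 ha
Density = 462 trees/ha

462


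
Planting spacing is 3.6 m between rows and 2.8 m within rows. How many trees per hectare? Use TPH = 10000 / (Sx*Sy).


Formula: TPH = 10000 m^2/ha / (spacing_x * spacing_y)
Area per tree = 3.6 m * 2.8 m = 10.08 m^2
TPH = 10000 / 10.08 = 992 trees/ha

992


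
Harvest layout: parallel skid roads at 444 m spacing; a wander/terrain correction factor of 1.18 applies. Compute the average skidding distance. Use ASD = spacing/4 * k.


Formula: ASD = (spacing / 4) * correction
Uncorrected distance = spacing / 4 = 444 / 4 = 111 m
ASD = 111 * 1.18 = 131 m

131


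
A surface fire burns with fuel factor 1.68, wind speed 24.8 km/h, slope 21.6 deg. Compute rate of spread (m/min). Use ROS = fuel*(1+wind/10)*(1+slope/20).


Formula: ROS = fuel * (1 + wind/10) * (1 + slope/20)
Wind factor = 1 + 24.8/10 = 3.48
Slope factor = 1 + 21.6/20 = 2.08
ROS = 1.68 * 3.48 * 2.08 = 12.16 m/min

12.16


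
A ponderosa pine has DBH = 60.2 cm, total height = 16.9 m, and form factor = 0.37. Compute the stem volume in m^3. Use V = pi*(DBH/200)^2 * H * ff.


Formula: V = pi * (DBH/200)^2 * H * ff
Radius = DBH/200 = 60.2/200 = 0.301 m
Radius^2 = 0.301^2 = 0.090601 m^2
V = pi * 0.090601 * 16.9 * 0.37
V = 1.78 m^3

1.78


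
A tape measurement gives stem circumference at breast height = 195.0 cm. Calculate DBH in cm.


Formula: DBH = C / pi
DBH = 195.0 / pi
pi = 3.14159...
DBH = 62.1 cm

62.1


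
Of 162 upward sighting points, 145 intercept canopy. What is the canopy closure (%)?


Formula: Canopy closure = covered points / total points * 100
Closure = 145 / 162 * 100
Closure = 0.8951 * 100 = 89.5%

89.5


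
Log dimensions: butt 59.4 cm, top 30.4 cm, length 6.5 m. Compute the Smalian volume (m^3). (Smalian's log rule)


Smalian: V = (A1 + A2)/2 * L,  A = pi*(D/200)^2
A1 = pi*(59.4/200)^2 = 0.277117 m^2
A2 = pi*(30.4/200)^2 = 0.072583 m^2
V = (0.277117+0.072583)/2*6.5 = 1.1365 m^3

1.1365


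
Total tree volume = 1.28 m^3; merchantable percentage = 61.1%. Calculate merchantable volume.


Formula: MV = V_total * (merchantable_pct / 100)
Merchantable fraction = 61.1% / 100 = 0.611
MV = 1.28 m^3 * 0.611 = 0.782 m^3

0.782


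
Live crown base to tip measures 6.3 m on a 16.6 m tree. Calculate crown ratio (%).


Formula: Crown Ratio = (Crown Length / Total Height) * 100
CR = (6.3 m / 16.6 m) * 100
CR = 0.3795 * 100 = 38.0%

38.0


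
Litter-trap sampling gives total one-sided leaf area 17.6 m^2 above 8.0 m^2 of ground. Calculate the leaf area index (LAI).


Formula: LAI = total leaf area / ground area  (dimensionless)
LAI = 17.6 m^2 / 8.0 m^2
LAI = 2.2

2.2


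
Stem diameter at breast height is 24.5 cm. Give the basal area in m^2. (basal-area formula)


Formula: BA = pi * (DBH/2)^2 / 10000  (cm^2 to m^2)
Radius = DBH/2 = 24.5/2 = 12.25 cm
BA = pi * 12.25^2 / 10000
   = 471.4352 cm^2 / 10000
   = 0.0471 m^2

0.0471


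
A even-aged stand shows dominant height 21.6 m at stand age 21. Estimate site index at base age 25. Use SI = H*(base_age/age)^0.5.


Formula: SI = H_dom * (base_age / age)^0.5
Age ratio = 25 / 21 = 1.19048
sqrt(age_ratio) = 1.09109
SI = 21.6 * 1.09109 = 23.6 m

23.6


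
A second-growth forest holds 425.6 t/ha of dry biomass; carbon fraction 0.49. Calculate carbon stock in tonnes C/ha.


Formula: Carbon Stock = Biomass * Carbon Fraction
C = 425.6 t/ha * 0.49
C = 208.5 t C/ha

208.5


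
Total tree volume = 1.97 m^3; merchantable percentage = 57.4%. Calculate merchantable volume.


Formula: MV = V_total * (merchantable_pct / 100)
Merchantable fraction = 57.4% / 100 = 0.574
MV = 1.97 m^3 * 0.574 = 1.131 m^3

1.131


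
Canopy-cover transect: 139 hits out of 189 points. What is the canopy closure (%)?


Formula: Canopy closure = covered points / total points * 100
Closure = 139 / 189 * 100
Closure = 0.7354 * 100 = 73.5%

73.5


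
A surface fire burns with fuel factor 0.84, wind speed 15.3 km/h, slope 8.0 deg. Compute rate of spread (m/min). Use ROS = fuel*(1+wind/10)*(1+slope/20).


Formula: ROS = fuel * (1 + wind/10) * (1 + slope/20)
Wind factor = 1 + 15.3/10 = 2.53
Slope factor = 1 + 8.0/20 = 1.4
ROS = 0.84 * 2.53 * 1.4 = 2.98 m/min

2.98


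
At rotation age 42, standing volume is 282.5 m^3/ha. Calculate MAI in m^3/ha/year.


Formula: MAI = Total Volume / Stand Age
MAI = 282.5 m^3/ha / 42 years
MAI = 6.73 m^3/ha/year

6.73


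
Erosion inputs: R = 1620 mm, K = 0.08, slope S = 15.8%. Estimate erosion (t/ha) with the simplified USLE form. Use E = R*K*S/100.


Formula: E = R * K * S / 100  (simplified USLE)
R * K = 1620 * 0.08 = 129.6
E = 129.6 * 15.8 / 100 = 20.48 t/ha

20.48


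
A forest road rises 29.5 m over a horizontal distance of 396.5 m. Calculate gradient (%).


Formula: Gradient = rise / run * 100
Gradient = 29.5 / 396.5 * 100 = 7.4%

7.4


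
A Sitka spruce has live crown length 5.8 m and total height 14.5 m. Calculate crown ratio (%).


Formula: Crown Ratio = (Crown Length / Total Height) * 100
CR = (5.8 m / 14.5 m) * 100
CR = 0.4 * 100 = 40.0%

40.0


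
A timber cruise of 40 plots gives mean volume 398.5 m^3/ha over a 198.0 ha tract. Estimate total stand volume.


Formula: Total Volume = Mean Volume per ha * Total Area
Total Volume = 398.5 m^3/ha * 198.0 ha
Total Volume = 78903 m^3

78903


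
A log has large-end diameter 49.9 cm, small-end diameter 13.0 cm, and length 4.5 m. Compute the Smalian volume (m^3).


Smalian: V = (A1 + A2)/2 * L,  A = pi*(D/200)^2
A1 = pi*(49.9/200)^2 = 0.195565 m^2
A2 = pi*(13.0/200)^2 = 0.013273 m^2
V = (0.195565+0.013273)/2*4.5 = 0.4699 m^3

0.4699


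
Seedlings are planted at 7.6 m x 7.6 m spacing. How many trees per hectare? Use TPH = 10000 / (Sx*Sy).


Formula: TPH = 10000 m^2/ha / (spacing_x * spacing_y)
Area per tree = 7.6 m * 7.6 m = 57.76 m^2
TPH = 10000 / 57.76 = 173 trees/ha

173


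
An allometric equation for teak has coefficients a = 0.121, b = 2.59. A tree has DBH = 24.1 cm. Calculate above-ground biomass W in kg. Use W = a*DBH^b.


Formula: W = a * DBH^b  (allometric power law)
DBH^b = 24.1^2.59 = 3796.8561
W = 0.121 * 3796.8561 = 459.4 kg

459.4


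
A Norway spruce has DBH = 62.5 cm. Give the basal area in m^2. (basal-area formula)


Formula: BA = pi * (DBH/2)^2 / 10000  (cm^2 to m^2)
Radius = DBH/2 = 62.5/2 = 31.25 cm
BA = pi * 31.25^2 / 10000
   = 3067.9616 cm^2 / 10000
   = 0.3068 m^2

0.3068


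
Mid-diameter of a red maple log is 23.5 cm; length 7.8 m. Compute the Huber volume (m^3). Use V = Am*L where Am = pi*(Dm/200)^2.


Huber: V = Am * L,  Am = pi*(Dm/200)^2
Am = pi*(23.5/200)^2 = 0.043374 m^2
V = 0.043374*7.8 = 0.3383 m^3

0.3383


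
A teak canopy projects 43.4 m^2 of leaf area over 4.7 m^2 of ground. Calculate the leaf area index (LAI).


Formula: LAI = total leaf area / ground area  (dimensionless)
LAI = 43.4 m^2 / 4.7 m^2
LAI = 9.23

9.23


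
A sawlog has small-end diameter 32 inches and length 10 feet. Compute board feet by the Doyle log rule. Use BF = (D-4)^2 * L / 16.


Doyle: BF = (D - 4)^2 * L / 16
Adjusted diameter = 32 - 4 = 28 in
(D-4)^2 = 28^2 = 784
BF = 784 * 10 / 16 = 490 BF

490


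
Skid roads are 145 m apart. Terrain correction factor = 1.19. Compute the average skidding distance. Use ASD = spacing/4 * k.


Formula: ASD = (spacing / 4) * correction
Uncorrected distance = spacing / 4 = 145 / 4 = 36.25 m
ASD = 36.25 * 1.19 = 43 m

43


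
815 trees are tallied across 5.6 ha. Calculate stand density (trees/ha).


Formula: Stand Density = N_trees / Area_ha
Density = 815 trees / 5.6 ha
Density = 146 trees/ha

146


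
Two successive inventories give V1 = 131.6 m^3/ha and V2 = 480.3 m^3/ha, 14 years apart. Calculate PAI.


Formula: PAI = (V_T2 - V_T1) / (T2 - T1)
Volume increment = 480.3 - 131.6 = 348.7 m^3/ha
PAI = 348.7 / 14 = 24.91 m^3/ha/year

24.91


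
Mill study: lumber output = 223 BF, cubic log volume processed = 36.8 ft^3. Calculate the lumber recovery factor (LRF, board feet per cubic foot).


Formula: LRF = Lumber Output (BF) / Log Input (ft^3)
LRF = 223 BF / 36.8 ft^3
LRF = 6.06 BF/ft^3

6.06


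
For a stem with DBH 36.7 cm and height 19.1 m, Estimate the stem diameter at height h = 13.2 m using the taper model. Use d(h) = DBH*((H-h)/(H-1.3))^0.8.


Taper: d(h) = DBH * ((H - h) / (H - 1.3))^0.8
Numerator = H - h = 19.1 - 13.2 = 5.9 m
Denominator = H - 1.3 = 19.1 - 1.3 = 17.8 m
Ratio = 5.9 / 17.8 = 0.33146
d = 36.7 * 0.33146^0.8 = 15.2 cm

15.2


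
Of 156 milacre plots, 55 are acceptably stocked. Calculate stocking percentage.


Formula: Stocking % = stocked plots / total plots * 100
Stocking = 55 / 156 * 100
Stocking = 0.3526 * 100 = 35.3%

35.3


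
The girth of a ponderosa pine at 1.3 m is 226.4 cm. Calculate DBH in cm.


Formula: DBH = C / pi
DBH = 226.4 / pi
pi = 3.14159...
DBH = 72.1 cm

72.1


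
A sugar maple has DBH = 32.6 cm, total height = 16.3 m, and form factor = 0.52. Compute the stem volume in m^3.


Formula: V = pi * (DBH/200)^2 * H * ff
Radius = DBH/200 = 32.6/200 = 0.163 m
Radius^2 = 0.163^2 = 0.026569 m^2
V = pi * 0.026569 * 16.3 * 0.52
V = 0.707 m^3

0.707


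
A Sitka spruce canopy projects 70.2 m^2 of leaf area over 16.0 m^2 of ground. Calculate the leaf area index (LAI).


Formula: LAI = total leaf area / ground area  (dimensionless)
LAI = 70.2 m^2 / 16.0 m^2
LAI = 4.39

4.39


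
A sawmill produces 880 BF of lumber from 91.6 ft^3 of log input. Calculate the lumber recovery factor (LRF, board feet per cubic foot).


Formula: LRF = Lumber Output (BF) / Log Input (ft^3)
LRF = 880 BF / 91.6 ft^3
LRF = 9.61 BF/ft^3

9.61


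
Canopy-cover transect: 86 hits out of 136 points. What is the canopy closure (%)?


Formula: Canopy closure = covered points / total points * 100
Closure = 86 / 136 * 100
Closure = 0.6324 * 100 = 63.2%

63.2


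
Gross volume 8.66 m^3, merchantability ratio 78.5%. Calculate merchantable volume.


Formula: MV = V_total * (merchantable_pct / 100)
Merchantable fraction = 78.5% / 100 = 0.785
MV = 8.66 m^3 * 0.785 = 6.798 m^3

6.798


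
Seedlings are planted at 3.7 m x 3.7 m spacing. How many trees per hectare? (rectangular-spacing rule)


Formula: TPH = 10000 m^2/ha / (spacing_x * spacing_y)
Area per tree = 3.7 m * 3.7 m = 13.69 m^2
TPH = 10000 / 13.69 = 730 trees/ha

730


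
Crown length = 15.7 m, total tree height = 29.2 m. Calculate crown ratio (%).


Formula: Crown Ratio = (Crown Length / Total Height) * 100
CR = (15.7 m / 29.2 m) * 100
CR = 0.5377 * 100 = 53.8%

53.8


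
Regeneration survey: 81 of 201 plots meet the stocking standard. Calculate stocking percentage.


Formula: Stocking % = stocked plots / total plots * 100
Stocking = 81 / 201 * 100
Stocking = 0.403 * 100 = 40.3%

40.3


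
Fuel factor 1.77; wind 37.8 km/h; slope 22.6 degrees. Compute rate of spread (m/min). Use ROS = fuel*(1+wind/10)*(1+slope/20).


Formula: ROS = fuel * (1 + wind/10) * (1 + slope/20)
Wind factor = 1 + 37.8/10 = 4.78
Slope factor = 1 + 22.6/20 = 2.13
ROS = 1.77 * 4.78 * 2.13 = 18.02 m/min

18.02


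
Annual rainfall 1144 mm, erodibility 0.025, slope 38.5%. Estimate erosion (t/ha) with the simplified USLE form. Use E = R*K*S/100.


Formula: E = R * K * S / 100  (simplified USLE)
R * K = 1144 * 0.025 = 28.6
E = 28.6 * 38.5 / 100 = 11.01 t/ha

11.01


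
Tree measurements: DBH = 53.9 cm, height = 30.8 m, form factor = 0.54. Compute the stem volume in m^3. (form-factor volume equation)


Formula: V = pi * (DBH/200)^2 * H * ff
Radius = DBH/200 = 53.9/200 = 0.2695 m
Radius^2 = 0.2695^2 = 0.07263025 m^2
V = pi * 0.07263025 * 30.8 * 0.54
V = 3.795 m^3

3.795


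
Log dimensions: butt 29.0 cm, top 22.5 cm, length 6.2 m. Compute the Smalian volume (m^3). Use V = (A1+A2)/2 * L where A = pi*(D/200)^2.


Smalian: V = (A1 + A2)/2 * L,  A = pi*(D/200)^2
A1 = pi*(29.0/200)^2 = 0.066052 m^2
A2 = pi*(22.5/200)^2 = 0.039761 m^2
V = (0.066052+0.039761)/2*6.2 = 0.328 m^3

0.328


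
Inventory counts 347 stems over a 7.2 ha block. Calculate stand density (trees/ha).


Formula: Stand Density = N_trees / Area_ha
Density = 347 trees / 7.2 ha
Density = 48 trees/ha

48


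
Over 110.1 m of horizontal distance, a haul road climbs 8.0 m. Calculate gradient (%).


Formula: Gradient = rise / run * 100
Gradient = 8.0 / 110.1 * 100 = 7.3%

7.3


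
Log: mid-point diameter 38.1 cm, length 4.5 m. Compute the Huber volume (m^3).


Huber: V = Am * L,  Am = pi*(Dm/200)^2
Am = pi*(38.1/200)^2 = 0.114009 m^2
V = 0.114009*4.5 = 0.513 m^3

0.513


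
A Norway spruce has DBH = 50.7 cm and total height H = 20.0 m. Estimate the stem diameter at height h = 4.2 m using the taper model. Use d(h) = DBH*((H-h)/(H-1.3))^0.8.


Taper: d(h) = DBH * ((H - h) / (H - 1.3))^0.8
Numerator = H - h = 20.0 - 4.2 = 15.8 m
Denominator = H - 1.3 = 20.0 - 1.3 = 18.7 m
Ratio = 15.8 / 18.7 = 0.84492
d = 50.7 * 0.84492^0.8 = 44.3 cm

44.3


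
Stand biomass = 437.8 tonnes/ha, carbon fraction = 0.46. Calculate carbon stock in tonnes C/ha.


Formula: Carbon Stock = Biomass * Carbon Fraction
C = 437.8 t/ha * 0.46
C = 201.4 t C/ha

201.4


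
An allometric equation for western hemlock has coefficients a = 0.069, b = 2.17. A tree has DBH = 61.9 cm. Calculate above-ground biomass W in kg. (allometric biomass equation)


Formula: W = a * DBH^b  (allometric power law)
DBH^b = 61.9^2.17 = 7726.2491
W = 0.069 * 7726.2491 = 533.1 kg

533.1


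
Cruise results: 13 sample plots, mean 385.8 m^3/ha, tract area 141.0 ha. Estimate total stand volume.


Formula: Total Volume = Mean Volume per ha * Total Area
Total Volume = 385.8 m^3/ha * 141.0 ha
Total Volume = 54398 m^3

54398


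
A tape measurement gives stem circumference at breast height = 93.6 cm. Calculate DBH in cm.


Formula: DBH = C / pi
DBH = 93.6 / pi
pi = 3.14159...
DBH = 29.8 cm

29.8


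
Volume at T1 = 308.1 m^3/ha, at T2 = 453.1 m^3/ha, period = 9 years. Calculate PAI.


Formula: PAI = (V_T2 - V_T1) / (T2 - T1)
Volume increment = 453.1 - 308.1 = 145.0 m^3/ha
PAI = 145.0 / 9 = 16.11 m^3/ha/year

16.11


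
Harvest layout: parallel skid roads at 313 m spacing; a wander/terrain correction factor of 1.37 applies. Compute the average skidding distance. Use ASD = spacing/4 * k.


Formula: ASD = (spacing / 4) * correction
Uncorrected distance = spacing / 4 = 313 / 4 = 78.25 m
ASD = 78.25 * 1.37 = 107 m

107


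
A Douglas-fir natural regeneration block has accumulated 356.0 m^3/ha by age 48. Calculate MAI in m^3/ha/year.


Formula: MAI = Total Volume / Stand Age
MAI = 356.0 m^3/ha / 48 years
MAI = 7.42 m^3/ha/year

7.42


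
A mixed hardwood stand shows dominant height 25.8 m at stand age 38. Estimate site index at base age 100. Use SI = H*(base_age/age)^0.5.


Formula: SI = H_dom * (base_age / age)^0.5
Age ratio = 100 / 38 = 2.63158
sqrt(age_ratio) = 1.62221
SI = 25.8 * 1.62221 = 41.9 m

41.9


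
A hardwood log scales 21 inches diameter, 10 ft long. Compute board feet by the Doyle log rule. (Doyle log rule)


Doyle: BF = (D - 4)^2 * L / 16
Adjusted diameter = 21 - 4 = 17 in
(D-4)^2 = 17^2 = 289
BF = 289 * 10 / 16 = 181 BF

181


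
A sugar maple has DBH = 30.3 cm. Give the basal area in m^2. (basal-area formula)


Formula: BA = pi * (DBH/2)^2 / 10000  (cm^2 to m^2)
Radius = DBH/2 = 30.3/2 = 15.15 cm
BA = pi * 15.15^2 / 10000
   = 721.0662 cm^2 / 10000
   = 0.0721 m^2

0.0721


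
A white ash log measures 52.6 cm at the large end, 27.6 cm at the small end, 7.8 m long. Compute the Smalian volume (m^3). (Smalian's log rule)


Smalian: V = (A1 + A2)/2 * L,  A = pi*(D/200)^2
A1 = pi*(52.6/200)^2 = 0.217301 m^2
A2 = pi*(27.6/200)^2 = 0.059828 m^2
V = (0.217301+0.059828)/2*7.8 = 1.0808 m^3

1.0808


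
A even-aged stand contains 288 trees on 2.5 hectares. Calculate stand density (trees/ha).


Formula: Stand Density = N_trees / Area_ha
Density = 288 trees / 2.5 ha
Density = 115 trees/ha

115


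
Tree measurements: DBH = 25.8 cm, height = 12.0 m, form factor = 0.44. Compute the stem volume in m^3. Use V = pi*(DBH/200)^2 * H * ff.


Formula: V = pi * (DBH/200)^2 * H * ff
Radius = DBH/200 = 25.8/200 = 0.129 m
Radius^2 = 0.129^2 = 0.016641 m^2
V = pi * 0.016641 * 12.0 * 0.44
V = 0.276 m^3

0.276


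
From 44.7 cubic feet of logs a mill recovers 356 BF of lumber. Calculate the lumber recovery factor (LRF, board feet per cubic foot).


Formula: LRF = Lumber Output (BF) / Log Input (ft^3)
LRF = 356 BF / 44.7 ft^3
LRF = 7.96 BF/ft^3

7.96


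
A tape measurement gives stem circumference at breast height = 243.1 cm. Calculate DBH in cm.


Formula: DBH = C / pi
DBH = 243.1 / pi
pi = 3.14159...
DBH = 77.4 cm

77.4


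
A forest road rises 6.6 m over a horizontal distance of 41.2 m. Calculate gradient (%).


Formula: Gradient = rise / run * 100
Gradient = 6.6 / 41.2 * 100 = 16.0%

16.0


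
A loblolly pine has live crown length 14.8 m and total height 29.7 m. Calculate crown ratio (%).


Formula: Crown Ratio = (Crown Length / Total Height) * 100
CR = (14.8 m / 29.7 m) * 100
CR = 0.4983 * 100 = 49.8%

49.8


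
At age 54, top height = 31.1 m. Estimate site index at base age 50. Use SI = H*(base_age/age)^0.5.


Formula: SI = H_dom * (base_age / age)^0.5
Age ratio = 50 / 54 = 0.92593
sqrt(age_ratio) = 0.96225
SI = 31.1 * 0.96225 = 29.9 m

29.9


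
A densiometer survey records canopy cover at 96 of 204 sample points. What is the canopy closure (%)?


Formula: Canopy closure = covered points / total points * 100
Closure = 96 / 204 * 100
Closure = 0.4706 * 100 = 47.1%

47.1


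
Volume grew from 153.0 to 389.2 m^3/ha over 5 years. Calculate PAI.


Formula: PAI = (V_T2 - V_T1) / (T2 - T1)
Volume increment = 389.2 - 153.0 = 236.2 m^3/ha
PAI = 236.2 / 5 = 47.24 m^3/ha/year

47.24


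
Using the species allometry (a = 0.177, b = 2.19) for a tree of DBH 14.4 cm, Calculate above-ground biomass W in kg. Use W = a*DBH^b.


Formula: W = a * DBH^b  (allometric power law)
DBH^b = 14.4^2.19 = 344.2024
W = 0.177 * 344.2024 = 60.9 kg

60.9


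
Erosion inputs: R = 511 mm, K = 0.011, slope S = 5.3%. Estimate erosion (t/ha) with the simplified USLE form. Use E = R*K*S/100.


Formula: E = R * K * S / 100  (simplified USLE)
R * K = 511 * 0.011 = 5.621
E = 5.621 * 5.3 / 100 = 0.3 t/ha

0.3


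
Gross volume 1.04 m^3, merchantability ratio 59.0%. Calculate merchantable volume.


Formula: MV = V_total * (merchantable_pct / 100)
Merchantable fraction = 59.0% / 100 = 0.59
MV = 1.04 m^3 * 0.59 = 0.614 m^3

0.614


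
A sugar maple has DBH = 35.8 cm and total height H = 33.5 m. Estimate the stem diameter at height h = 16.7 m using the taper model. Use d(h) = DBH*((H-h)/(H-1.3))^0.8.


Taper: d(h) = DBH * ((H - h) / (H - 1.3))^0.8
Numerator = H - h = 33.5 - 16.7 = 16.8 m
Denominator = H - 1.3 = 33.5 - 1.3 = 32.2 m
Ratio = 16.8 / 32.2 = 0.52174
d = 35.8 * 0.52174^0.8 = 21.3 cm

21.3


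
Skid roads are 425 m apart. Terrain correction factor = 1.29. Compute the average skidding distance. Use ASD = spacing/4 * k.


Formula: ASD = (spacing / 4) * correction
Uncorrected distance = spacing / 4 = 425 / 4 = 106.25 m
ASD = 106.25 * 1.29 = 137 m

137


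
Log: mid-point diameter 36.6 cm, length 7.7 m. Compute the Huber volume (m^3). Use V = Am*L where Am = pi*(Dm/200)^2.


Huber: V = Am * L,  Am = pi*(Dm/200)^2
Am = pi*(36.6/200)^2 = 0.105209 m^2
V = 0.105209*7.7 = 0.8101 m^3

0.8101


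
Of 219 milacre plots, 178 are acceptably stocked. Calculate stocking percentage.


Formula: Stocking % = stocked plots / total plots * 100
Stocking = 178 / 219 * 100
Stocking = 0.8128 * 100 = 81.3%

81.3


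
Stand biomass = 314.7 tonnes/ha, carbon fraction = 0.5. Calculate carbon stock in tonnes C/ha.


Formula: Carbon Stock = Biomass * Carbon Fraction
C = 314.7 t/ha * 0.5
C = 157.4 t C/ha

157.4


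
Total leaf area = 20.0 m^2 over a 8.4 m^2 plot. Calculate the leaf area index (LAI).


Formula: LAI = total leaf area / ground area  (dimensionless)
LAI = 20.0 m^2 / 8.4 m^2
LAI = 2.38

2.38


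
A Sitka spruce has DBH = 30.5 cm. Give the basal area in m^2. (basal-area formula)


Formula: BA = pi * (DBH/2)^2 / 10000  (cm^2 to m^2)
Radius = DBH/2 = 30.5/2 = 15.25 cm
BA = pi * 15.25^2 / 10000
   = 730.6166 cm^2 / 10000
   = 0.0731 m^2

0.0731


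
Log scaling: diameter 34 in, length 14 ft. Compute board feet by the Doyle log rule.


Doyle: BF = (D - 4)^2 * L / 16
Adjusted diameter = 34 - 4 = 30 in
(D-4)^2 = 30^2 = 900
BF = 900 * 14 / 16 = 788 BF

788


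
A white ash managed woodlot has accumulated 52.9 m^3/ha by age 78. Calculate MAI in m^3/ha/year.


Formula: MAI = Total Volume / Stand Age
MAI = 52.9 m^3/ha / 78 years
MAI = 0.68 m^3/ha/year

0.68


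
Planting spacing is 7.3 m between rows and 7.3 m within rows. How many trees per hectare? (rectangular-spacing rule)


Formula: TPH = 10000 m^2/ha / (spacing_x * spacing_y)
Area per tree = 7.3 m * 7.3 m = 53.29 m^2
TPH = 10000 / 53.29 = 188 trees/ha

188


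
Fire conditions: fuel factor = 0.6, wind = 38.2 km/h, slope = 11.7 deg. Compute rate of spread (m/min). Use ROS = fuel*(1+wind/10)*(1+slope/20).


Formula: ROS = fuel * (1 + wind/10) * (1 + slope/20)
Wind factor = 1 + 38.2/10 = 4.82
Slope factor = 1 + 11.7/20 = 1.585
ROS = 0.6 * 4.82 * 1.585 = 4.58 m/min

4.58


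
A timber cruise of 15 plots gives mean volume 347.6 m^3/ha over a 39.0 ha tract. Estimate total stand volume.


Formula: Total Volume = Mean Volume per ha * Total Area
Total Volume = 347.6 m^3/ha * 39.0 ha
Total Volume = 13556 m^3

13556


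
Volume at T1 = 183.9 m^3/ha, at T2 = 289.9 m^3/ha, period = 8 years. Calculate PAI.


Formula: PAI = (V_T2 - V_T1) / (T2 - T1)
Volume increment = 289.9 - 183.9 = 106.0 m^3/ha
PAI = 106.0 / 8 = 13.25 m^3/ha/year

13.25


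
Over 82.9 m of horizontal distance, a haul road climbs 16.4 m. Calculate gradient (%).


Formula: Gradient = rise / run * 100
Gradient = 16.4 / 82.9 * 100 = 19.8%

19.8


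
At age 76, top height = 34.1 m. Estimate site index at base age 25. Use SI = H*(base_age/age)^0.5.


Formula: SI = H_dom * (base_age / age)^0.5
Age ratio = 25 / 76 = 0.32895
sqrt(age_ratio) = 0.57354
SI = 34.1 * 0.57354 = 19.6 m

19.6


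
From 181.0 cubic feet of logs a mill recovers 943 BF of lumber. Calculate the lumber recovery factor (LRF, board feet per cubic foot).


Formula: LRF = Lumber Output (BF) / Log Input (ft^3)
LRF = 943 BF / 181.0 ft^3
LRF = 5.21 BF/ft^3

5.21


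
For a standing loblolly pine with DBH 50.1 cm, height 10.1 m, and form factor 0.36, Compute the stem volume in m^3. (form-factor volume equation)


Formula: V = pi * (DBH/200)^2 * H * ff
Radius = DBH/200 = 50.1/200 = 0.2505 m
Radius^2 = 0.2505^2 = 0.06275025 m^2
V = pi * 0.06275025 * 10.1 * 0.36
V = 0.717 m^3

0.717


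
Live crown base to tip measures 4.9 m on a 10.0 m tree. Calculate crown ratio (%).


Formula: Crown Ratio = (Crown Length / Total Height) * 100
CR = (4.9 m / 10.0 m) * 100
CR = 0.49 * 100 = 49.0%

49.0


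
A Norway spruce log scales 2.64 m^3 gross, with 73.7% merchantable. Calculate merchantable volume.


Formula: MV = V_total * (merchantable_pct / 100)
Merchantable fraction = 73.7% / 100 = 0.737
MV = 2.64 m^3 * 0.737 = 1.946 m^3

1.946


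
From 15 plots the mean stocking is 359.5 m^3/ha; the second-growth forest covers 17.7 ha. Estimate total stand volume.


Formula: Total Volume = Mean Volume per ha * Total Area
Total Volume = 359.5 m^3/ha * 17.7 ha
Total Volume = 6363 m^3

6363


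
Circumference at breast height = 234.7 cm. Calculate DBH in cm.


Formula: DBH = C / pi
DBH = 234.7 / pi
pi = 3.14159...
DBH = 74.7 cm

74.7


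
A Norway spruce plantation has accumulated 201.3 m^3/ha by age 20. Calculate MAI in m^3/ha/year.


Formula: MAI = Total Volume / Stand Age
MAI = 201.3 m^3/ha / 20 years
MAI = 10.07 m^3/ha/year

10.07


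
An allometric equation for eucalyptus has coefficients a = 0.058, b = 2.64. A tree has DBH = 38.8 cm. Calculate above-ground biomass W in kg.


Formula: W = a * DBH^b  (allometric power law)
DBH^b = 38.8^2.64 = 15650.0509
W = 0.058 * 15650.0509 = 907.7 kg

907.7


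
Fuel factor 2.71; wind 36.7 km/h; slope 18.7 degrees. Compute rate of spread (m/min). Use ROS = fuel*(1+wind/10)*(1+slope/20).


Formula: ROS = fuel * (1 + wind/10) * (1 + slope/20)
Wind factor = 1 + 36.7/10 = 4.67
Slope factor = 1 + 18.7/20 = 1.935
ROS = 2.71 * 4.67 * 1.935 = 24.49 m/min

24.49


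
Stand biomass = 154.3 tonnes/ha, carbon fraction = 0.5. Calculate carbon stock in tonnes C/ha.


Formula: Carbon Stock = Biomass * Carbon Fraction
C = 154.3 t/ha * 0.5
C = 77.2 t C/ha

77.2


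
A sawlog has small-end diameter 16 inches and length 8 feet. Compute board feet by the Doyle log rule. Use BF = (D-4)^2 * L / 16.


Doyle: BF = (D - 4)^2 * L / 16
Adjusted diameter = 16 - 4 = 12 in
(D-4)^2 = 12^2 = 144
BF = 144 * 8 / 16 = 72 BF

72


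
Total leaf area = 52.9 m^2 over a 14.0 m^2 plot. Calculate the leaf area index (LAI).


Formula: LAI = total leaf area / ground area  (dimensionless)
LAI = 52.9 m^2 / 14.0 m^2
LAI = 3.78

3.78


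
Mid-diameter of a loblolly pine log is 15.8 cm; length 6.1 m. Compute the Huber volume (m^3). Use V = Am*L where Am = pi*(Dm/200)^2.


Huber: V = Am * L,  Am = pi*(Dm/200)^2
Am = pi*(15.8/200)^2 = 0.019607 m^2
V = 0.019607*6.1 = 0.1196 m^3

0.1196


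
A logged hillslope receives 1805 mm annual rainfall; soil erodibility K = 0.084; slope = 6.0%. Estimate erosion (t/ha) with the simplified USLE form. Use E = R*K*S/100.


Formula: E = R * K * S / 100  (simplified USLE)
R * K = 1805 * 0.084 = 151.62
E = 151.62 * 6.0 / 100 = 9.1 t/ha

9.1


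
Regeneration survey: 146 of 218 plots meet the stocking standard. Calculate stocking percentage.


Formula: Stocking % = stocked plots / total plots * 100
Stocking = 146 / 218 * 100
Stocking = 0.6697 * 100 = 67.0%

67.0


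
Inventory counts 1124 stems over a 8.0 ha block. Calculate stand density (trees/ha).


Formula: Stand Density = N_trees / Area_ha
Density = 1124 trees / 8.0 ha
Density = 141 trees/ha

141


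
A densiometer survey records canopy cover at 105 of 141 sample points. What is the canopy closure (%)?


Formula: Canopy closure = covered points / total points * 100
Closure = 105 / 141 * 100
Closure = 0.7447 * 100 = 74.5%

74.5


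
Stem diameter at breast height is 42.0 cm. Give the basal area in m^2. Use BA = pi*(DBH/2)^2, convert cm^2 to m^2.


Formula: BA = pi * (DBH/2)^2 / 10000  (cm^2 to m^2)
Radius = DBH/2 = 42.0/2 = 21.0 cm
BA = pi * 21.0^2 / 10000
   = 1385.4424 cm^2 / 10000
   = 0.1385 m^2

0.1385


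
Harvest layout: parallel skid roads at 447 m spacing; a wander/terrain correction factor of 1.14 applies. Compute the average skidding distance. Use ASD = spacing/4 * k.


Formula: ASD = (spacing / 4) * correction
Uncorrected distance = spacing / 4 = 447 / 4 = 111.75 m
ASD = 111.75 * 1.14 = 127 m

127


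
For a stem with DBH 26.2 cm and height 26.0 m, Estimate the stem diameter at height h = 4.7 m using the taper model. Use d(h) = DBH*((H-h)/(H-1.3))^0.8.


Taper: d(h) = DBH * ((H - h) / (H - 1.3))^0.8
Numerator = H - h = 26.0 - 4.7 = 21.3 m
Denominator = H - 1.3 = 26.0 - 1.3 = 24.7 m
Ratio = 21.3 / 24.7 = 0.86235
d = 26.2 * 0.86235^0.8 = 23.3 cm

23.3


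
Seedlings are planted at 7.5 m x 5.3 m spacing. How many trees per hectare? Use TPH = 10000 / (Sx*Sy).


Formula: TPH = 10000 m^2/ha / (spacing_x * spacing_y)
Area per tree = 7.5 m * 5.3 m = 39.75 m^2
TPH = 10000 / 39.75 = 252 trees/ha

252


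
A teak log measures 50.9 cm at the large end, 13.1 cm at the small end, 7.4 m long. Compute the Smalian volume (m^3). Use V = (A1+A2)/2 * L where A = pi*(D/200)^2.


Smalian: V = (A1 + A2)/2 * L,  A = pi*(D/200)^2
A1 = pi*(50.9/200)^2 = 0.203482 m^2
A2 = pi*(13.1/200)^2 = 0.013478 m^2
V = (0.203482+0.013478)/2*7.4 = 0.8028 m^3

0.8028


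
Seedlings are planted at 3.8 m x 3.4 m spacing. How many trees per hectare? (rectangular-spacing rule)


Formula: TPH = 10000 m^2/ha / (spacing_x * spacing_y)
Area per tree = 3.8 m * 3.4 m = 12.92 m^2
TPH = 10000 / 12.92 = 774 trees/ha

774


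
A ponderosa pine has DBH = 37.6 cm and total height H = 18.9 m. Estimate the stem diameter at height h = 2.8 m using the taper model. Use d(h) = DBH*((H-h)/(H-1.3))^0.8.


Taper: d(h) = DBH * ((H - h) / (H - 1.3))^0.8
Numerator = H - h = 18.9 - 2.8 = 16.1 m
Denominator = H - 1.3 = 18.9 - 1.3 = 17.6 m
Ratio = 16.1 / 17.6 = 0.91477
d = 37.6 * 0.91477^0.8 = 35.0 cm

35.0


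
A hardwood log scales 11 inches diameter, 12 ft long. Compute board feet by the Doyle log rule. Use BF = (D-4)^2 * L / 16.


Doyle: BF = (D - 4)^2 * L / 16
Adjusted diameter = 11 - 4 = 7 in
(D-4)^2 = 7^2 = 49
BF = 49 * 12 / 16 = 37 BF

37


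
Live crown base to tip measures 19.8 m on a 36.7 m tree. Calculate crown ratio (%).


Formula: Crown Ratio = (Crown Length / Total Height) * 100
CR = (19.8 m / 36.7 m) * 100
CR = 0.5395 * 100 = 54.0%

54.0


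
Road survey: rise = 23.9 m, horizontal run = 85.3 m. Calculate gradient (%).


Formula: Gradient = rise / run * 100
Gradient = 23.9 / 85.3 * 100 = 28.0%

28.0


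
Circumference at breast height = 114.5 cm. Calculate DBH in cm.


Formula: DBH = C / pi
DBH = 114.5 / pi
pi = 3.14159...
DBH = 36.4 cm

36.4


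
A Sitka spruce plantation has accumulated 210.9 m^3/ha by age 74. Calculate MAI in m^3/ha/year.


Formula: MAI = Total Volume / Stand Age
MAI = 210.9 m^3/ha / 74 years
MAI = 2.85 m^3/ha/year

2.85


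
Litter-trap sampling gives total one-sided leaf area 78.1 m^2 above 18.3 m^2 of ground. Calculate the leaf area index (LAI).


Formula: LAI = total leaf area / ground area  (dimensionless)
LAI = 78.1 m^2 / 18.3 m^2
LAI = 4.27

4.27


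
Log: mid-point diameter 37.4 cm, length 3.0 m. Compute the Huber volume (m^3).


Huber: V = Am * L,  Am = pi*(Dm/200)^2
Am = pi*(37.4/200)^2 = 0.109858 m^2
V = 0.109858*3.0 = 0.3296 m^3

0.3296


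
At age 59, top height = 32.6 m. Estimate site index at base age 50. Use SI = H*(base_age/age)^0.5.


Formula: SI = H_dom * (base_age / age)^0.5
Age ratio = 50 / 59 = 0.84746
sqrt(age_ratio) = 0.92057
SI = 32.6 * 0.92057 = 30.0 m

30.0


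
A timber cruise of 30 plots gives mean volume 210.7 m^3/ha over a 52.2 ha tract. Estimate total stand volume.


Formula: Total Volume = Mean Volume per ha * Total Area
Total Volume = 210.7 m^3/ha * 52.2 ha
Total Volume = 10999 m^3

10999


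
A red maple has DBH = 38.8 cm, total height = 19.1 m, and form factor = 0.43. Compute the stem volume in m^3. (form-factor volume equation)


Formula: V = pi * (DBH/200)^2 * H * ff
Radius = DBH/200 = 38.8/200 = 0.194 m
Radius^2 = 0.194^2 = 0.037636 m^2
V = pi * 0.037636 * 19.1 * 0.43
V = 0.971 m^3

0.971


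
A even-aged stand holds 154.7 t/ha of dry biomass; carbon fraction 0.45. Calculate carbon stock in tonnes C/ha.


Formula: Carbon Stock = Biomass * Carbon Fraction
C = 154.7 t/ha * 0.45
C = 69.6 t C/ha

69.6


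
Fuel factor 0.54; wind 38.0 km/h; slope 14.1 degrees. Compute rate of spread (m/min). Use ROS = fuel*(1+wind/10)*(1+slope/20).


Formula: ROS = fuel * (1 + wind/10) * (1 + slope/20)
Wind factor = 1 + 38.0/10 = 4.8
Slope factor = 1 + 14.1/20 = 1.705
ROS = 0.54 * 4.8 * 1.705 = 4.42 m/min

4.42


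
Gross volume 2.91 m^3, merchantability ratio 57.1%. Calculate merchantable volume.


Formula: MV = V_total * (merchantable_pct / 100)
Merchantable fraction = 57.1% / 100 = 0.571
MV = 2.91 m^3 * 0.571 = 1.662 m^3

1.662


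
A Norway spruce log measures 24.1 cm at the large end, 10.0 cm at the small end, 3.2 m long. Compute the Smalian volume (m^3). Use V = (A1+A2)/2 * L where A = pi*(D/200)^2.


Smalian: V = (A1 + A2)/2 * L,  A = pi*(D/200)^2
A1 = pi*(24.1/200)^2 = 0.045617 m^2
A2 = pi*(10.0/200)^2 = 0.007854 m^2
V = (0.045617+0.007854)/2*3.2 = 0.0856 m^3

0.0856


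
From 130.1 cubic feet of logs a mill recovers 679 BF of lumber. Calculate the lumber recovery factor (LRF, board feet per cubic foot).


Formula: LRF = Lumber Output (BF) / Log Input (ft^3)
LRF = 679 BF / 130.1 ft^3
LRF = 5.22 BF/ft^3

5.22


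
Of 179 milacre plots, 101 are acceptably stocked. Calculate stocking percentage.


Formula: Stocking % = stocked plots / total plots * 100
Stocking = 101 / 179 * 100
Stocking = 0.5642 * 100 = 56.4%

56.4


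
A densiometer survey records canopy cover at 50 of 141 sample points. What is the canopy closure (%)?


Formula: Canopy closure = covered points / total points * 100
Closure = 50 / 141 * 100
Closure = 0.3546 * 100 = 35.5%

35.5


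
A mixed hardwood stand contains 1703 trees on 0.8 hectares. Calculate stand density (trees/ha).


Formula: Stand Density = N_trees / Area_ha
Density = 1703 trees / 0.8 ha
Density = 2129 trees/ha

2129


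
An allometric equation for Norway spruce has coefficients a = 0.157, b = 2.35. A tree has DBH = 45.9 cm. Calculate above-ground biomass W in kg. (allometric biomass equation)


Formula: W = a * DBH^b  (allometric power law)
DBH^b = 45.9^2.35 = 8040.0697
W = 0.157 * 8040.0697 = 1262.3 kg

1262.3


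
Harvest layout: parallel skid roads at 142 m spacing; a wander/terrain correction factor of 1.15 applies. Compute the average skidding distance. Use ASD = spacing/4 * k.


Formula: ASD = (spacing / 4) * correction
Uncorrected distance = spacing / 4 = 142 / 4 = 35.5 m
ASD = 35.5 * 1.15 = 41 m

41


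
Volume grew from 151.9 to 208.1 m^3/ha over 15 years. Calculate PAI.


Formula: PAI = (V_T2 - V_T1) / (T2 - T1)
Volume increment = 208.1 - 151.9 = 56.2 m^3/ha
PAI = 56.2 / 15 = 3.75 m^3/ha/year

3.75


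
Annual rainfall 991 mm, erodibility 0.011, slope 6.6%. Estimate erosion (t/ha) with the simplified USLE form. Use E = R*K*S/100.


Formula: E = R * K * S / 100  (simplified USLE)
R * K = 991 * 0.011 = 10.901
E = 10.901 * 6.6 / 100 = 0.72 t/ha

0.72


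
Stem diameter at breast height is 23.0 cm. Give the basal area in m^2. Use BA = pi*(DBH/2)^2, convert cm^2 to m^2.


Formula: BA = pi * (DBH/2)^2 / 10000  (cm^2 to m^2)
Radius = DBH/2 = 23.0/2 = 11.5 cm
BA = pi * 11.5^2 / 10000
   = 415.4756 cm^2 / 10000
   = 0.0415 m^2

0.0415


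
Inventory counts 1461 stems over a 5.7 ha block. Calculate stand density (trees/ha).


Formula: Stand Density = N_trees / Area_ha
Density = 1461 trees / 5.7 ha
Density = 256 trees/ha

256


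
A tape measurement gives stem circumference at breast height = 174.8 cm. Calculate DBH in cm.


Formula: DBH = C / pi
DBH = 174.8 / pi
pi = 3.14159...
DBH = 55.6 cm

55.6


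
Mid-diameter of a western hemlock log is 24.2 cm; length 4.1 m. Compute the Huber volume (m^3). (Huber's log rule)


Huber: V = Am * L,  Am = pi*(Dm/200)^2
Am = pi*(24.2/200)^2 = 0.045996 m^2
V = 0.045996*4.1 = 0.1886 m^3

0.1886


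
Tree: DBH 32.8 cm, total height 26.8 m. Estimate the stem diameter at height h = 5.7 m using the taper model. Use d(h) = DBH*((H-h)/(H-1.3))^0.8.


Taper: d(h) = DBH * ((H - h) / (H - 1.3))^0.8
Numerator = H - h = 26.8 - 5.7 = 21.1 m
Denominator = H - 1.3 = 26.8 - 1.3 = 25.5 m
Ratio = 21.1 / 25.5 = 0.82745
d = 32.8 * 0.82745^0.8 = 28.2 cm

28.2


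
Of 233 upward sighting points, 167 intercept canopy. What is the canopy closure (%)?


Formula: Canopy closure = covered points / total points * 100
Closure = 167 / 233 * 100
Closure = 0.7167 * 100 = 71.7%

71.7


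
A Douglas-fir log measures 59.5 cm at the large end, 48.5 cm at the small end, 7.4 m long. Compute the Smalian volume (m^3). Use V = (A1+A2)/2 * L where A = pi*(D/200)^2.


Smalian: V = (A1 + A2)/2 * L,  A = pi*(D/200)^2
A1 = pi*(59.5/200)^2 = 0.278051 m^2
A2 = pi*(48.5/200)^2 = 0.184745 m^2
V = (0.278051+0.184745)/2*7.4 = 1.7123 m^3

1.7123


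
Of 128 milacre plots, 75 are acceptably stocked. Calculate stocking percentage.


Formula: Stocking % = stocked plots / total plots * 100
Stocking = 75 / 128 * 100
Stocking = 0.5859 * 100 = 58.6%

58.6


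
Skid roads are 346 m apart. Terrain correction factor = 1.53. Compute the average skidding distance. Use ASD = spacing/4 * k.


Formula: ASD = (spacing / 4) * correction
Uncorrected distance = spacing / 4 = 346 / 4 = 86.5 m
ASD = 86.5 * 1.53 = 132 m

132


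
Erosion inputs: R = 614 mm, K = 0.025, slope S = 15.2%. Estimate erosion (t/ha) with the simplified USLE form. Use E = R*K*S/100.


Formula: E = R * K * S / 100  (simplified USLE)
R * K = 614 * 0.025 = 15.35
E = 15.35 * 15.2 / 100 = 2.33 t/ha

2.33


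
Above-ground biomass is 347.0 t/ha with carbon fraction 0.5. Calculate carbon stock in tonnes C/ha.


Formula: Carbon Stock = Biomass * Carbon Fraction
C = 347.0 t/ha * 0.5
C = 173.5 t C/ha

173.5


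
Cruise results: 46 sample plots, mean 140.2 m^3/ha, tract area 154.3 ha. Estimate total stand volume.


Formula: Total Volume = Mean Volume per ha * Total Area
Total Volume = 140.2 m^3/ha * 154.3 ha
Total Volume = 21633 m^3

21633


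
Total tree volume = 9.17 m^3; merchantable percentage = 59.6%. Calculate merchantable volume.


Formula: MV = V_total * (merchantable_pct / 100)
Merchantable fraction = 59.6% / 100 = 0.596
MV = 9.17 m^3 * 0.596 = 5.465 m^3

5.465


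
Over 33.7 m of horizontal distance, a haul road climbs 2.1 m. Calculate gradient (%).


Formula: Gradient = rise / run * 100
Gradient = 2.1 / 33.7 * 100 = 6.2%

6.2


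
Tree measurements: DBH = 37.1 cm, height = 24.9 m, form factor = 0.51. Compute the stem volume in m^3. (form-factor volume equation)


Formula: V = pi * (DBH/200)^2 * H * ff
Radius = DBH/200 = 37.1/200 = 0.1855 m
Radius^2 = 0.1855^2 = 0.03441025 m^2
V = pi * 0.03441025 * 24.9 * 0.51
V = 1.373 m^3

1.373


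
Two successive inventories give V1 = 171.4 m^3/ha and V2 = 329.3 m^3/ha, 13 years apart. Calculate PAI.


Formula: PAI = (V_T2 - V_T1) / (T2 - T1)
Volume increment = 329.3 - 171.4 = 157.9 m^3/ha
PAI = 157.9 / 13 = 12.15 m^3/ha/year

12.15


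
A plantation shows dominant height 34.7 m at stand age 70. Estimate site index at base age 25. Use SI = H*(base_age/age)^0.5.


Formula: SI = H_dom * (base_age / age)^0.5
Age ratio = 25 / 70 = 0.35714
sqrt(age_ratio) = 0.59761
SI = 34.7 * 0.59761 = 20.7 m

20.7


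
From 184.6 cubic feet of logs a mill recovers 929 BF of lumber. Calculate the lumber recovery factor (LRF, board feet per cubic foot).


Formula: LRF = Lumber Output (BF) / Log Input (ft^3)
LRF = 929 BF / 184.6 ft^3
LRF = 5.03 BF/ft^3

5.03
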